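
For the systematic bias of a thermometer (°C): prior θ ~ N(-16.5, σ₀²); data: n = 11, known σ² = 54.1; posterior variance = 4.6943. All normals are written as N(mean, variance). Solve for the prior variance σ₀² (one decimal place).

Posterior precision equals prior precision plus data precision: 1/σ_n² = 1/σ₀² + n/σ².
So 1/σ₀² = 1/4.6943 − 11/54.1 = 0.213024 − 0.203327 = 0.009697.
Hence σ₀² = 1/0.009697 ≈ 103.1.

σ₀² = 103.1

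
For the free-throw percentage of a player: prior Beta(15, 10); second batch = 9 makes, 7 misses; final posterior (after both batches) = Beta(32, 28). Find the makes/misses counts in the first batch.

8 makes and 11 misses

Because Beta–binomial updating is additive in the counts, the combined data contributed (α_post−α_prior, β_post−β_prior) successes and failures.
Total across both batches: 32−15=17 makes, 28−10=18 misses.
Subtract the second batch: 17−9=8 makes and 18−7=11 misses.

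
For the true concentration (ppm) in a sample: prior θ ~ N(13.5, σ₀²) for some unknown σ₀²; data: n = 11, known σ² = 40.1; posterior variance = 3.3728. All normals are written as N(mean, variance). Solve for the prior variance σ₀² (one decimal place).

Posterior precision equals prior precision plus data precision: 1/σ_n² = 1/σ₀² + n/σ².
So 1/σ₀² = 1/3.3728 − 11/40.1 = 0.296490 − 0.274314 = 0.022176.
Hence σ₀² = 1/0.022176 ≈ 45.1.

σ₀² = 45.1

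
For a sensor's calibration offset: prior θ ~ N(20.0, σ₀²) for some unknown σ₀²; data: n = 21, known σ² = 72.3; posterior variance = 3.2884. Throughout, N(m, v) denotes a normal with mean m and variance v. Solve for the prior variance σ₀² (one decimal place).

Posterior precision equals prior precision plus data precision: 1/σ_n² = 1/σ₀² + n/σ².
So 1/σ₀² = 1/3.2884 − 21/72.3 = 0.304099 − 0.290456 = 0.013643.
Hence σ₀² = 1/0.013643 ≈ 73.3.

σ₀² = 73.3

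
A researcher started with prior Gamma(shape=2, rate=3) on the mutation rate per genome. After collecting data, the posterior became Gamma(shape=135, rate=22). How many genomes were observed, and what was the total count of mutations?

A Gamma(α, β) prior (rate parametrization) on a Poisson rate with n observations summing to S gives posterior Gamma(α+S, β+n).
Matching: Σxᵢ = 135 − 2 = 133 and n = 22 − 3 = 19.

n = 19 genomes with total 133 mutations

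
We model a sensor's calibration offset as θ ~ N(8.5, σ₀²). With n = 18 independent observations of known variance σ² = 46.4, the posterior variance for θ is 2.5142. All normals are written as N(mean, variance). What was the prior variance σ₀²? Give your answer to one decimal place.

σ₀² = 101.9

Posterior precision equals prior precision plus data precision: 1/σ_n² = 1/σ₀² + n/σ².
So 1/σ₀² = 1/2.5142 − 18/46.4 = 0.397741 − 0.387931 = 0.009810.
Hence σ₀² = 1/0.009810 ≈ 101.9.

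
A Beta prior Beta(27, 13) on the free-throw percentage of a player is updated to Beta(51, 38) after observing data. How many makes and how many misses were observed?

24 makes and 25 misses

Beta is conjugate to the binomial likelihood: posterior = Beta(α+s, β+f).
Match parameters: s=51−27=24, f=38−13=25.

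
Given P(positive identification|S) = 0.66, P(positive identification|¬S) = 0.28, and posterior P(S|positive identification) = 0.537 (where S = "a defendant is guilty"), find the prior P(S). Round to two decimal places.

Bayes' rule in odds form gives O(S|E) = O(S)·[P(E|S)/P(E|¬S)], hence O(S) = O(S|E)/LR.
Posterior odds = 0.537/(1−0.537) = 1.1598. LR = 0.66/0.28 = 2.3571.
Prior odds = 1.1598/2.3571 = 0.4920, so P(S) = 0.4920/(1+0.4920) ≈ 0.33.

P(S) = 0.33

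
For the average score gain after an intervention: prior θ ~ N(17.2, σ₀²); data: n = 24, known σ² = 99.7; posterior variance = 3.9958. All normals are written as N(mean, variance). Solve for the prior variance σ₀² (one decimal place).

For the Normal–Normal model with known σ², precisions add: τ_n = τ₀ + n/σ².
So 1/σ₀² = 1/3.9958 − 24/99.7 = 0.250263 − 0.240722 = 0.009541.
Hence σ₀² = 1/0.009541 ≈ 104.8.

σ₀² = 104.8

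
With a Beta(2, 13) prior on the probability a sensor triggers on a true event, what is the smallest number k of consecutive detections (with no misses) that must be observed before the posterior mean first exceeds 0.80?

After k detections and 0 misses the posterior is Beta(2+k, 13), with mean (2+k)/(2+13+k).
Set (2+k)/(15+k) > 0.80 and solve: k > (0.80·15 − 2)/(1 − 0.80) = 50.000.
The smallest integer exceeding 50.000 is 51.

k = 51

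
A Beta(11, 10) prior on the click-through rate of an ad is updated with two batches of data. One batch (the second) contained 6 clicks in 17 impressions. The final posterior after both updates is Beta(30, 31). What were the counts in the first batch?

Sequential conjugate updates are equivalent to a single update on the pooled data, so total successes = posterior α − prior α and total failures = posterior β − prior β.
Total across both batches: 30−11=19 clicks, 31−10=21 non-clicks.
Subtract the second batch: 19−6=13 clicks and 21−11=10 non-clicks.

13 clicks and 10 non-clicks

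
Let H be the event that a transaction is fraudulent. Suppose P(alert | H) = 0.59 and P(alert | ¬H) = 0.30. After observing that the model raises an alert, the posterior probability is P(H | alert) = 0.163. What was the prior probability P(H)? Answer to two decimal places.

P(H) = 0.09

Bayes' rule in odds form gives O(H|E) = O(H)·[P(E|H)/P(E|¬H)], hence O(H) = O(H|E)/LR.
Posterior odds = 0.163/(1−0.163) = 0.1947. LR = 0.59/0.30 = 1.9667.
Prior odds = 0.1947/1.9667 = 0.0990, so P(H) = 0.0990/(1+0.0990) ≈ 0.09.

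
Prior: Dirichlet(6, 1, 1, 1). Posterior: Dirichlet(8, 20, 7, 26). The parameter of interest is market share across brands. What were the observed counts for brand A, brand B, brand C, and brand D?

For a Dirichlet(α) prior with multinomial counts c, the posterior is Dirichlet(α + c) componentwise.
Counts are posterior − prior componentwise: 8−6=2, 20−1=19, 7−1=6, 26−1=25.

counts (2, 19, 6, 25)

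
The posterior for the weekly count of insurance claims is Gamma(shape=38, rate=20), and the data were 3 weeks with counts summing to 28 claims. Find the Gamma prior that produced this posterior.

Gamma(shape=10, rate=17)

Gamma–Poisson conjugacy: posterior shape = α + Σxᵢ, posterior rate = β + n.
So α = 38 − 28 = 10 and β = 20 − 3 = 17.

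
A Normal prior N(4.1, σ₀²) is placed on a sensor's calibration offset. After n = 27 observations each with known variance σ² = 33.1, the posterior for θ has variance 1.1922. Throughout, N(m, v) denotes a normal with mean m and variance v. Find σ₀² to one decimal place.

Posterior precision equals prior precision plus data precision: 1/σ_n² = 1/σ₀² + n/σ².
So 1/σ₀² = 1/1.1922 − 27/33.1 = 0.838785 − 0.815710 = 0.023075.
Hence σ₀² = 1/0.023075 ≈ 43.3.

σ₀² = 43.3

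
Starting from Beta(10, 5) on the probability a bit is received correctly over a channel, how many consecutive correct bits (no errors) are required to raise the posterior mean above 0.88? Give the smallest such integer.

After k correct bits and 0 errors the posterior is Beta(10+k, 5), with mean (10+k)/(10+5+k).
Set (10+k)/(15+k) > 0.88 and solve: k > (0.88·15 − 10)/(1 − 0.88) = 26.667.
The smallest integer exceeding 26.667 is 27, and checking k=27: (37)/(42) = 0.8810 > 0.88.

k = 27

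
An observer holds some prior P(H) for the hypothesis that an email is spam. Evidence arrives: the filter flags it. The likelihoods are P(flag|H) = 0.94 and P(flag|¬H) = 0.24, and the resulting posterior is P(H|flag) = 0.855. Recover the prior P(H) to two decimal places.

P(H) = 0.60

In odds form, posterior odds = prior odds × likelihood ratio, so prior odds = posterior odds ÷ LR.
Posterior odds = 0.855/(1−0.855) = 5.8966. LR = 0.94/0.24 = 3.9167.
Prior odds = 5.8966/3.9167 = 1.5055, so P(H) = 1.5055/(1+1.5055) ≈ 0.60.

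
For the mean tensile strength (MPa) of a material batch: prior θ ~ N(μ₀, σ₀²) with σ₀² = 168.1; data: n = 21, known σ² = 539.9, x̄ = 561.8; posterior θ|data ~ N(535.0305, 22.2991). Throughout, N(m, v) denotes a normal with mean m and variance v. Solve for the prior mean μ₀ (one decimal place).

μ₀ = 360.0

The posterior mean is a precision-weighted average: μ_n = (τ₀μ₀ + τ_data·x̄)/(τ₀+τ_data), with τ₀=1/σ₀² and τ_data=n/σ².
Here τ₀ = 1/168.1 = 0.005949 and τ_data = 21/539.9 = 0.038896, so τ_n = 0.044845.
Rearranging for μ₀: μ₀ = (μ_n·τ_n − τ_data·x̄)/τ₀ = (535.0305·0.044845 − 0.038896·561.8) / 0.005949 = 2.141670/0.005949 ≈ 360.0.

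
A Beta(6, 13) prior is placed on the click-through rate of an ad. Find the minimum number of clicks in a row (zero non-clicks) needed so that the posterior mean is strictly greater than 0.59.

After k clicks and 0 non-clicks the posterior is Beta(6+k, 13), with mean (6+k)/(6+13+k).
Set (6+k)/(19+k) > 0.59 and solve: k > (0.59·19 − 6)/(1 − 0.59) = 12.707.
The smallest integer exceeding 12.707 is 13.

k = 13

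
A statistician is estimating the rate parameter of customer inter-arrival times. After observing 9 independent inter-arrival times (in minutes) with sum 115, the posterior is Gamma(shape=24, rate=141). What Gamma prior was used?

Gamma–exponential conjugacy: posterior shape = α + n, posterior rate = β + Σtᵢ.
So α = 24 − 9 = 15 and β = 141 − 115 = 26.

Gamma(shape=15, rate=26)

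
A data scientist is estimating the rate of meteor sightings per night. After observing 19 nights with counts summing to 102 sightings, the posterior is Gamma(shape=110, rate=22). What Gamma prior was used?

Gamma–Poisson conjugacy: posterior shape = α + Σxᵢ, posterior rate = β + n.
So α = 110 − 102 = 8 and β = 22 − 19 = 3.

Gamma(shape=8, rate=3)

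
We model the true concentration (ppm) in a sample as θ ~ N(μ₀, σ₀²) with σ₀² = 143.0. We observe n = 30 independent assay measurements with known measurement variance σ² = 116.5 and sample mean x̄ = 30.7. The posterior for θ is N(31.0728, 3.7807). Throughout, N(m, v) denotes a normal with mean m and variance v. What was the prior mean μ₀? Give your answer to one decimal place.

μ₀ = 44.8

With known observation variance, the Normal–Normal posterior has precision τ_n = τ₀ + n/σ² and mean μ_n = (τ₀μ₀ + (n/σ²)x̄)/τ_n.
Here τ₀ = 1/143.0 = 0.006993 and τ_data = 30/116.5 = 0.257511, so τ_n = 0.264504.
Rearranging for μ₀: μ₀ = (μ_n·τ_n − τ_data·x̄)/τ₀ = (31.0728·0.264504 − 0.257511·30.7) / 0.006993 = 0.313292/0.006993 ≈ 44.8.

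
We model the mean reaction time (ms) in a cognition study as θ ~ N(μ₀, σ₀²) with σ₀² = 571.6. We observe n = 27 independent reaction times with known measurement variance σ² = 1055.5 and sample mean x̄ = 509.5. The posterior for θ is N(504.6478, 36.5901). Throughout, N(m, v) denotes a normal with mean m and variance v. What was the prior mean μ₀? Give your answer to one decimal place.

μ₀ = 433.7

The posterior mean is a precision-weighted average: μ_n = (τ₀μ₀ + τ_data·x̄)/(τ₀+τ_data), with τ₀=1/σ₀² and τ_data=n/σ².
Here τ₀ = 1/571.6 = 0.001749 and τ_data = 27/1055.5 = 0.025580, so τ_n = 0.027329.
Rearranging for μ₀: μ₀ = (μ_n·τ_n − τ_data·x̄)/τ₀ = (504.6478·0.027329 − 0.025580·509.5) / 0.001749 = 0.758510/0.001749 ≈ 433.7.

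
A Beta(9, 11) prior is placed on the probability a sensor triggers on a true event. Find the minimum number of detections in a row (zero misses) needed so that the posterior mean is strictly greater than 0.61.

k = 9

After k detections and 0 misses the posterior is Beta(9+k, 11), with mean (9+k)/(9+11+k).
Set (9+k)/(20+k) > 0.61 and solve: k > (0.61·20 − 9)/(1 − 0.61) = 8.205.
The smallest integer exceeding 8.205 is 9, and checking k=9: (18)/(29) = 0.6207 > 0.61.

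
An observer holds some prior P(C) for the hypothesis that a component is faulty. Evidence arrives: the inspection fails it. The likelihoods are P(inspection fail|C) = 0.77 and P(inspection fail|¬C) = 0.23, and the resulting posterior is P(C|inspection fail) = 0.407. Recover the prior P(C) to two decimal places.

Bayes' rule in odds form gives O(C|E) = O(C)·[P(E|C)/P(E|¬C)], hence O(C) = O(C|E)/LR.
Posterior odds = 0.407/(1−0.407) = 0.6863. LR = 0.77/0.23 = 3.3478.
Prior odds = 0.6863/3.3478 = 0.2050, so P(C) = 0.2050/(1+0.2050) ≈ 0.17.

P(C) = 0.17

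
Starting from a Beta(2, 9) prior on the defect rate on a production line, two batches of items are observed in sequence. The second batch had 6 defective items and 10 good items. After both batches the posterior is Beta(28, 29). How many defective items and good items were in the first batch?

20 defective items and 10 good items

Because Beta–binomial updating is additive in the counts, the combined data contributed (α_post−α_prior, β_post−β_prior) successes and failures.
Total across both batches: 28−2=26 defective items, 29−9=20 good items.
Subtract the second batch: 26−6=20 defective items and 20−10=10 good items.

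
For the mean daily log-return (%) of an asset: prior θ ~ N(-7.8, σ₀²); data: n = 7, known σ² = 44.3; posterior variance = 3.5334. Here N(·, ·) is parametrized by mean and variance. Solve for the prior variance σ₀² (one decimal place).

σ₀² = 8.0

For the Normal–Normal model with known σ², precisions add: τ_n = τ₀ + n/σ².
So 1/σ₀² = 1/3.5334 − 7/44.3 = 0.283014 − 0.158014 = 0.125000.
Hence σ₀² = 1/0.125000 ≈ 8.0.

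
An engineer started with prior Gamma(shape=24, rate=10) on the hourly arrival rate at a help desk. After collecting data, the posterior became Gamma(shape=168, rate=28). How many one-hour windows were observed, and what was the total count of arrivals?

Gamma–Poisson conjugacy: posterior shape = α + Σxᵢ, posterior rate = β + n.
Matching: Σxᵢ = 168 − 24 = 144 and n = 28 − 10 = 18.

n = 18 one-hour windows with total 144 arrivals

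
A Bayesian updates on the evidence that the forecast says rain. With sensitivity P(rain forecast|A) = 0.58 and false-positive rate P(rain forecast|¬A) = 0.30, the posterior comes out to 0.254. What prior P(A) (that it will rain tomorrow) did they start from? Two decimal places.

In odds form, posterior odds = prior odds × likelihood ratio, so prior odds = posterior odds ÷ LR.
Posterior odds = 0.254/(1−0.254) = 0.3405. LR = 0.58/0.30 = 1.9333.
Prior odds = 0.3405/1.9333 = 0.1761, so P(A) = 0.1761/(1+0.1761) ≈ 0.15.

P(A) = 0.15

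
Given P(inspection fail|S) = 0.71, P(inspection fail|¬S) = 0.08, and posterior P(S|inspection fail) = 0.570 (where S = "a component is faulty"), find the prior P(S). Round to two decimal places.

P(S) = 0.13

In odds form, posterior odds = prior odds × likelihood ratio, so prior odds = posterior odds ÷ LR.
Posterior odds = 0.570/(1−0.570) = 1.3256. LR = 0.71/0.08 = 8.8750.
Prior odds = 1.3256/8.8750 = 0.1494, so P(S) = 0.1494/(1+0.1494) ≈ 0.13.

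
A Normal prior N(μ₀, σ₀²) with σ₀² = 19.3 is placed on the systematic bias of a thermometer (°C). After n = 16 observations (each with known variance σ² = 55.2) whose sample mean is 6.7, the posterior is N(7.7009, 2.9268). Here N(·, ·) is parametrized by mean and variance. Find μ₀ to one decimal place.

μ₀ = 13.3

With known observation variance, the Normal–Normal posterior has precision τ_n = τ₀ + n/σ² and mean μ_n = (τ₀μ₀ + (n/σ²)x̄)/τ_n.
Here τ₀ = 1/19.3 = 0.051813 and τ_data = 16/55.2 = 0.289855, so τ_n = 0.341668.
Rearranging for μ₀: μ₀ = (μ_n·τ_n − τ_data·x̄)/τ₀ = (7.7009·0.341668 − 0.289855·6.7) / 0.051813 = 0.689123/0.051813 ≈ 13.3.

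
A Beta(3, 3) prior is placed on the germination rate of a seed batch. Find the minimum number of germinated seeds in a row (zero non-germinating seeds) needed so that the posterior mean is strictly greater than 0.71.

k = 5

After k germinated seeds and 0 non-germinating seeds the posterior is Beta(3+k, 3), with mean (3+k)/(3+3+k).
Set (3+k)/(6+k) > 0.71 and solve: k > (0.71·6 − 3)/(1 − 0.71) = 4.345.
The smallest integer exceeding 4.345 is 5.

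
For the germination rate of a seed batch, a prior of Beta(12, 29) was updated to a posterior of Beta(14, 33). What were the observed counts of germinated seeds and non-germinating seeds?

2 germinated seeds and 4 non-germinating seeds

A Beta(a, b) prior with s successes and f failures in binomial data gives a Beta(a+s, b+f) posterior.
Match parameters: s=14−12=2, f=33−29=4.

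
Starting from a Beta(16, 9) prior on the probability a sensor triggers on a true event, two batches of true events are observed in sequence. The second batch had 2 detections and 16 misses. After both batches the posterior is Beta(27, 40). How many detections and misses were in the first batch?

Sequential conjugate updates are equivalent to a single update on the pooled data, so total successes = posterior α − prior α and total failures = posterior β − prior β.
Total across both batches: 27−16=11 detections, 40−9=31 misses.
Subtract the second batch: 11−2=9 detections and 31−16=15 misses.

9 detections and 15 misses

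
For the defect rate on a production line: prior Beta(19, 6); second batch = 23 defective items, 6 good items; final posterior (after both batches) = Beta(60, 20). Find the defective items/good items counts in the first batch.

Sequential conjugate updates are equivalent to a single update on the pooled data, so total successes = posterior α − prior α and total failures = posterior β − prior β.
Total across both batches: 60−19=41 defective items, 20−6=14 good items.
Subtract the second batch: 41−23=18 defective items and 14−6=8 good items.

18 defective items and 8 good items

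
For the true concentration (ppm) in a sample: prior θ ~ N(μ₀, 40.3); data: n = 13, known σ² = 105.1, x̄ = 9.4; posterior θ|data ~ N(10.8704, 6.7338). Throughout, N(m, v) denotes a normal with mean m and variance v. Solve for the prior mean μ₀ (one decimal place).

μ₀ = 18.2

With known observation variance, the Normal–Normal posterior has precision τ_n = τ₀ + n/σ² and mean μ_n = (τ₀μ₀ + (n/σ²)x̄)/τ_n.
Here τ₀ = 1/40.3 = 0.024814 and τ_data = 13/105.1 = 0.123692, so τ_n = 0.148506.
Rearranging for μ₀: μ₀ = (μ_n·τ_n − τ_data·x̄)/τ₀ = (10.8704·0.148506 − 0.123692·9.4) / 0.024814 = 0.451615/0.024814 ≈ 18.2.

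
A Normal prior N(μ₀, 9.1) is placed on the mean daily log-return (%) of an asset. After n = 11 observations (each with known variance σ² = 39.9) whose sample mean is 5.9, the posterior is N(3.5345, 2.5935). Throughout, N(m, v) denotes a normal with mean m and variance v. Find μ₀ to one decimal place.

μ₀ = -2.4

The posterior mean is a precision-weighted average: μ_n = (τ₀μ₀ + τ_data·x̄)/(τ₀+τ_data), with τ₀=1/σ₀² and τ_data=n/σ².
Here τ₀ = 1/9.1 = 0.109890 and τ_data = 11/39.9 = 0.275689, so τ_n = 0.385579.
Rearranging for μ₀: μ₀ = (μ_n·τ_n − τ_data·x̄)/τ₀ = (3.5345·0.385579 − 0.275689·5.9) / 0.109890 = -0.263736/0.109890 ≈ -2.4.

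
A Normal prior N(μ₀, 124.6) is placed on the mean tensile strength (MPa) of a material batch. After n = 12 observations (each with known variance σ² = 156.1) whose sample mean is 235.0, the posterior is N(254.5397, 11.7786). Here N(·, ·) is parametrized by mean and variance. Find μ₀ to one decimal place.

With known observation variance, the Normal–Normal posterior has precision τ_n = τ₀ + n/σ² and mean μ_n = (τ₀μ₀ + (n/σ²)x̄)/τ_n.
Here τ₀ = 1/124.6 = 0.008026 and τ_data = 12/156.1 = 0.076874, so τ_n = 0.084900.
Rearranging for μ₀: μ₀ = (μ_n·τ_n − τ_data·x̄)/τ₀ = (254.5397·0.084900 − 0.076874·235.0) / 0.008026 = 3.545031/0.008026 ≈ 441.7.

μ₀ = 441.7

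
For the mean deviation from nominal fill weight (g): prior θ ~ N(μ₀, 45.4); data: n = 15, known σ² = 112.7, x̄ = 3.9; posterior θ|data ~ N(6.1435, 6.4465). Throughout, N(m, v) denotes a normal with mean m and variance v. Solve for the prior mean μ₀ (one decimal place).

μ₀ = 19.7

With known observation variance, the Normal–Normal posterior has precision τ_n = τ₀ + n/σ² and mean μ_n = (τ₀μ₀ + (n/σ²)x̄)/τ_n.
Here τ₀ = 1/45.4 = 0.022026 and τ_data = 15/112.7 = 0.133097, so τ_n = 0.155123.
Rearranging for μ₀: μ₀ = (μ_n·τ_n − τ_data·x̄)/τ₀ = (6.1435·0.155123 − 0.133097·3.9) / 0.022026 = 0.433920/0.022026 ≈ 19.7.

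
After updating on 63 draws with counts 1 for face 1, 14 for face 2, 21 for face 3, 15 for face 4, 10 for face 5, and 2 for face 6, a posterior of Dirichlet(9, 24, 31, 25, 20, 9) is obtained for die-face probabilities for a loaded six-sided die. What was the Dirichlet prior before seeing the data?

Dirichlet(8, 10, 10, 10, 10, 7)

For a Dirichlet(α) prior with multinomial counts c, the posterior is Dirichlet(α + c) componentwise.
Subtract each count from the matching posterior parameter: 9−1=8, 24−14=10, 31−21=10, 25−15=10, 20−10=10, 9−2=7.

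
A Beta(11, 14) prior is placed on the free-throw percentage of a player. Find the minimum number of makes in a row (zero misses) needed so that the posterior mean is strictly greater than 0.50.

k = 4

After k makes and 0 misses the posterior is Beta(11+k, 14), with mean (11+k)/(11+14+k).
Set (11+k)/(25+k) > 0.50 and solve: k > (0.50·25 − 11)/(1 − 0.50) = 3.000.
The smallest integer exceeding 3.000 is 4, and checking k=4: (15)/(29) = 0.5172 > 0.50.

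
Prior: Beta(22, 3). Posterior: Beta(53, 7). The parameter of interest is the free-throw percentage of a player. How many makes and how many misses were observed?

31 makes and 4 misses

A Beta(a, b) prior with s successes and f failures in binomial data gives a Beta(a+s, b+f) posterior.
Match parameters: s=53−22=31, f=7−3=4.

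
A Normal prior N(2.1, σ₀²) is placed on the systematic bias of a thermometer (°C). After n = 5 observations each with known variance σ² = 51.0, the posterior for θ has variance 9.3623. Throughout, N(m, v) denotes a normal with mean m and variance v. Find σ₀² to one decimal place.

For the Normal–Normal model with known σ², precisions add: τ_n = τ₀ + n/σ².
So 1/σ₀² = 1/9.3623 − 5/51.0 = 0.106811 − 0.098039 = 0.008772.
Hence σ₀² = 1/0.008772 ≈ 114.0.

σ₀² = 114.0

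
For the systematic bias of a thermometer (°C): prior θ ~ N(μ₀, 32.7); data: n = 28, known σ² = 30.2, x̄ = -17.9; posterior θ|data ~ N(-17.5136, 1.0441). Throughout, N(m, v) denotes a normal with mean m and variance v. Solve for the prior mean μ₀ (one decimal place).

μ₀ = -5.8

The posterior mean is a precision-weighted average: μ_n = (τ₀μ₀ + τ_data·x̄)/(τ₀+τ_data), with τ₀=1/σ₀² and τ_data=n/σ².
Here τ₀ = 1/32.7 = 0.030581 and τ_data = 28/30.2 = 0.927152, so τ_n = 0.957733.
Rearranging for μ₀: μ₀ = (μ_n·τ_n − τ_data·x̄)/τ₀ = (-17.5136·0.957733 − 0.927152·-17.9) / 0.030581 = -0.177332/0.030581 ≈ -5.8.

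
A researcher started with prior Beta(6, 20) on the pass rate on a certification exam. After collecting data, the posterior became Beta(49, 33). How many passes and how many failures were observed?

43 passes and 13 failures

Beta is conjugate to the binomial likelihood: posterior = Beta(α+s, β+f).
So s = 49 − 6 = 43 and f = 33 − 20 = 13.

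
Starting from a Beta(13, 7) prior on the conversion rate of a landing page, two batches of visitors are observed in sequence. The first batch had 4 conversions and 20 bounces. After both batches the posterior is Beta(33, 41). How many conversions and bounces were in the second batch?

Because Beta–binomial updating is additive in the counts, the combined data contributed (α_post−α_prior, β_post−β_prior) successes and failures.
Total across both batches: 33−13=20 conversions, 41−7=34 bounces.
Subtract the first batch: 20−4=16 conversions and 34−20=14 bounces.

16 conversions and 14 bounces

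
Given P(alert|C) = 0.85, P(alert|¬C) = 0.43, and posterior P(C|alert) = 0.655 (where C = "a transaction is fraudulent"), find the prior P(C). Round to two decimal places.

P(C) = 0.49

In odds form, posterior odds = prior odds × likelihood ratio, so prior odds = posterior odds ÷ LR.
Posterior odds = 0.655/(1−0.655) = 1.8986. LR = 0.85/0.43 = 1.9767.
Prior odds = 1.8986/1.9767 = 0.9605, so P(C) = 0.9605/(1+0.9605) ≈ 0.49.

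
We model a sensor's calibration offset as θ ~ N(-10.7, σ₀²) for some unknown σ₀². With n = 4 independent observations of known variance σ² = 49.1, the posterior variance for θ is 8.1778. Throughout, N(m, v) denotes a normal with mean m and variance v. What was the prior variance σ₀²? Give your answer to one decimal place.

σ₀² = 24.5

For the Normal–Normal model with known σ², precisions add: τ_n = τ₀ + n/σ².
So 1/σ₀² = 1/8.1778 − 4/49.1 = 0.122282 − 0.081466 = 0.040816.
Hence σ₀² = 1/0.040816 ≈ 24.5.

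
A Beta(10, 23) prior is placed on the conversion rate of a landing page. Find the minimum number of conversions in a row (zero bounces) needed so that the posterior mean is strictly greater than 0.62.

After k conversions and 0 bounces the posterior is Beta(10+k, 23), with mean (10+k)/(10+23+k).
Set (10+k)/(33+k) > 0.62 and solve: k > (0.62·33 − 10)/(1 − 0.62) = 27.526.
The smallest integer exceeding 27.526 is 28, and checking k=28: (38)/(61) = 0.6230 > 0.62.

k = 28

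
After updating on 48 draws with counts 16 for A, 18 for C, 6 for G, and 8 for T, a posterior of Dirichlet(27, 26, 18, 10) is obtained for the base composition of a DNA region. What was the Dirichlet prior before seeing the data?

For a Dirichlet(α) prior with multinomial counts c, the posterior is Dirichlet(α + c) componentwise.
Subtract each count from the matching posterior parameter: 27−16=11, 26−18=8, 18−6=12, 10−8=2.

Dirichlet(11, 8, 12, 2)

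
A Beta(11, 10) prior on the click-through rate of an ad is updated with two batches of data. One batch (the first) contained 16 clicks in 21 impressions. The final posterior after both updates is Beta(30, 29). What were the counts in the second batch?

3 clicks and 14 non-clicks

Sequential conjugate updates are equivalent to a single update on the pooled data, so total successes = posterior α − prior α and total failures = posterior β − prior β.
Total across both batches: 30−11=19 clicks, 29−10=19 non-clicks.
Subtract the first batch: 19−16=3 clicks and 19−5=14 non-clicks.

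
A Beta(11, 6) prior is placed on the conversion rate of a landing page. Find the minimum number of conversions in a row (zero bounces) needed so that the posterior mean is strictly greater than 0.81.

k = 15

After k conversions and 0 bounces the posterior is Beta(11+k, 6), with mean (11+k)/(11+6+k).
Set (11+k)/(17+k) > 0.81 and solve: k > (0.81·17 − 11)/(1 − 0.81) = 14.579.
The smallest integer exceeding 14.579 is 15, and checking k=15: (26)/(32) = 0.8125 > 0.81.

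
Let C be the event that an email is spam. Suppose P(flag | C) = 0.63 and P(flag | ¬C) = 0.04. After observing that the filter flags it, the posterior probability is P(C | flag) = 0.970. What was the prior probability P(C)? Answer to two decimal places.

In odds form, posterior odds = prior odds × likelihood ratio, so prior odds = posterior odds ÷ LR.
Posterior odds = 0.970/(1−0.970) = 32.3333. LR = 0.63/0.04 = 15.7500.
Prior odds = 32.3333/15.7500 = 2.0529, so P(C) = 2.0529/(1+2.0529) ≈ 0.67.

P(C) = 0.67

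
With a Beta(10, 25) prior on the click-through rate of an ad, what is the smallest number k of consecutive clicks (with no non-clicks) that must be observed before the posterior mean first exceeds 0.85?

After k clicks and 0 non-clicks the posterior is Beta(10+k, 25), with mean (10+k)/(10+25+k).
Set (10+k)/(35+k) > 0.85 and solve: k > (0.85·35 − 10)/(1 − 0.85) = 131.667.
The smallest integer exceeding 131.667 is 132, and checking k=132: (142)/(167) = 0.8503 > 0.85.

k = 132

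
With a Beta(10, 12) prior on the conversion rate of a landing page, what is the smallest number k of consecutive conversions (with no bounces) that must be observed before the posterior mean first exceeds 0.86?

After k conversions and 0 bounces the posterior is Beta(10+k, 12), with mean (10+k)/(10+12+k).
Set (10+k)/(22+k) > 0.86 and solve: k > (0.86·22 − 10)/(1 − 0.86) = 63.714.
The smallest integer exceeding 63.714 is 64.

k = 64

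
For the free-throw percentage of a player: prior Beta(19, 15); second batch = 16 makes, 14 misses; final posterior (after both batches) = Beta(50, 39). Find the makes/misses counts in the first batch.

15 makes and 10 misses

Because Beta–binomial updating is additive in the counts, the combined data contributed (α_post−α_prior, β_post−β_prior) successes and failures.
Total across both batches: 50−19=31 makes, 39−15=24 misses.
Subtract the second batch: 31−16=15 makes and 24−14=10 misses.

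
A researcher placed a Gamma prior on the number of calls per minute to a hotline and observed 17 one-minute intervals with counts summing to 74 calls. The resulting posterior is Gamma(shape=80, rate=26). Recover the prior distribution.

Gamma(shape=6, rate=9)

A Gamma(α, β) prior (rate parametrization) on a Poisson rate with n observations summing to S gives posterior Gamma(α+S, β+n).
So α = 80 − 74 = 6 and β = 26 − 17 = 9.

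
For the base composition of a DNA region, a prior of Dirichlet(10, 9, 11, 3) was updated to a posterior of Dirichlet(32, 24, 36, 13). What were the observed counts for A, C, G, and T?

counts (22, 15, 25, 10)

For a Dirichlet(α) prior with multinomial counts c, the posterior is Dirichlet(α + c) componentwise.
Counts are posterior − prior componentwise: 32−10=22, 24−9=15, 36−11=25, 13−3=10.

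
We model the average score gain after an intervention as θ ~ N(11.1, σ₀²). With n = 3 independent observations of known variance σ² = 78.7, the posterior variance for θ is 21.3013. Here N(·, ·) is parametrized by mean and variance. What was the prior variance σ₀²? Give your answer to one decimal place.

For the Normal–Normal model with known σ², precisions add: τ_n = τ₀ + n/σ².
So 1/σ₀² = 1/21.3013 − 3/78.7 = 0.046945 − 0.038119 = 0.008826.
Hence σ₀² = 1/0.008826 ≈ 113.3.

σ₀² = 113.3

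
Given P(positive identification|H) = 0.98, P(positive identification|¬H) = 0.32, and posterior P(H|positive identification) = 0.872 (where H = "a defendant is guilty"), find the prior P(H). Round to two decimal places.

P(H) = 0.69

In odds form, posterior odds = prior odds × likelihood ratio, so prior odds = posterior odds ÷ LR.
Posterior odds = 0.872/(1−0.872) = 6.8125. LR = 0.98/0.32 = 3.0625.
Prior odds = 6.8125/3.0625 = 2.2245, so P(H) = 2.2245/(1+2.2245) ≈ 0.69.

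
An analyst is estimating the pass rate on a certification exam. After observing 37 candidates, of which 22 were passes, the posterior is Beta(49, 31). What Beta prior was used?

Beta(27, 16)

A Beta(α, β) prior with s successes and f failures in binomial data gives a Beta(α+s, β+f) posterior.
Subtract the data counts: 49−22=27, 31−15=16.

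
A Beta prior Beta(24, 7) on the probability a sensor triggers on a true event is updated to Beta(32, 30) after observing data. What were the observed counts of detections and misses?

Under Beta–binomial conjugacy the posterior parameters are (α+s, β+f).
Match parameters: s=32−24=8, f=30−7=23.

8 detections and 23 misses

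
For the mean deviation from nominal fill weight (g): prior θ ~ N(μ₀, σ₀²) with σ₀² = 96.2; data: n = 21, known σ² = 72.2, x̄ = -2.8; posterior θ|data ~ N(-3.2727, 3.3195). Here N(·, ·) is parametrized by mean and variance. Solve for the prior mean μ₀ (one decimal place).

The posterior mean is a precision-weighted average: μ_n = (τ₀μ₀ + τ_data·x̄)/(τ₀+τ_data), with τ₀=1/σ₀² and τ_data=n/σ².
Here τ₀ = 1/96.2 = 0.010395 and τ_data = 21/72.2 = 0.290859, so τ_n = 0.301254.
Rearranging for μ₀: μ₀ = (μ_n·τ_n − τ_data·x̄)/τ₀ = (-3.2727·0.301254 − 0.290859·-2.8) / 0.010395 = -0.171509/0.010395 ≈ -16.5.

μ₀ = -16.5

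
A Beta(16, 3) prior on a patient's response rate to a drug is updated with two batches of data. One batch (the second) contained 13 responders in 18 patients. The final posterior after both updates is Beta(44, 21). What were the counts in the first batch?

15 responders and 13 non-responders

Sequential conjugate updates are equivalent to a single update on the pooled data, so total successes = posterior α − prior α and total failures = posterior β − prior β.
Total across both batches: 44−16=28 responders, 21−3=18 non-responders.
Subtract the second batch: 28−13=15 responders and 18−5=13 non-responders.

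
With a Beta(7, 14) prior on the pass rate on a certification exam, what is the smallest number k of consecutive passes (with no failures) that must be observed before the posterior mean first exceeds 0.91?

k = 135

After k passes and 0 failures the posterior is Beta(7+k, 14), with mean (7+k)/(7+14+k).
Set (7+k)/(21+k) > 0.91 and solve: k > (0.91·21 − 7)/(1 − 0.91) = 134.556.
The smallest integer exceeding 134.556 is 135, and checking k=135: (142)/(156) = 0.9103 > 0.91.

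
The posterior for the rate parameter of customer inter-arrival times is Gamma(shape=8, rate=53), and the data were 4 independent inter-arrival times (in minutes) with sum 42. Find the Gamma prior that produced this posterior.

Gamma(shape=4, rate=11)

For an exponential likelihood with a Gamma(α, β) prior on the rate, n observations with total T give posterior Gamma(α+n, β+T).
So α = 8 − 4 = 4 and β = 53 − 42 = 11.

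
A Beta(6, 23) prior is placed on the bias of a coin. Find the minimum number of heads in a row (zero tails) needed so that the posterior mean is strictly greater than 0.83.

After k heads and 0 tails the posterior is Beta(6+k, 23), with mean (6+k)/(6+23+k).
Set (6+k)/(29+k) > 0.83 and solve: k > (0.83·29 − 6)/(1 − 0.83) = 106.294.
The smallest integer exceeding 106.294 is 107.

k = 107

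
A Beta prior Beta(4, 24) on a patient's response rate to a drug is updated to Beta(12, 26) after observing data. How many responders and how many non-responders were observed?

Beta is conjugate to the binomial likelihood: posterior = Beta(α+s, β+f).
So s = 12 − 4 = 8 and f = 26 − 24 = 2.

8 responders and 2 non-responders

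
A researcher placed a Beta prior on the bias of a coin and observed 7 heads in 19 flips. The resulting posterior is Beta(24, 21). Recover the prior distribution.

Beta(17, 9)

A Beta(a, b) prior with s successes and f failures in binomial data gives a Beta(a+s, b+f) posterior.
So a = 24 − 7 = 17 and b = 21 − 12 = 9.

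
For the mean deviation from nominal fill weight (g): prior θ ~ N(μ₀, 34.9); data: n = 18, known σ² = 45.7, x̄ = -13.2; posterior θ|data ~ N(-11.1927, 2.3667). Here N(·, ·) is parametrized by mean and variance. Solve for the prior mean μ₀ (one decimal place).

μ₀ = 16.4

With known observation variance, the Normal–Normal posterior has precision τ_n = τ₀ + n/σ² and mean μ_n = (τ₀μ₀ + (n/σ²)x̄)/τ_n.
Here τ₀ = 1/34.9 = 0.028653 and τ_data = 18/45.7 = 0.393873, so τ_n = 0.422526.
Rearranging for μ₀: μ₀ = (μ_n·τ_n − τ_data·x̄)/τ₀ = (-11.1927·0.422526 − 0.393873·-13.2) / 0.028653 = 0.469917/0.028653 ≈ 16.4.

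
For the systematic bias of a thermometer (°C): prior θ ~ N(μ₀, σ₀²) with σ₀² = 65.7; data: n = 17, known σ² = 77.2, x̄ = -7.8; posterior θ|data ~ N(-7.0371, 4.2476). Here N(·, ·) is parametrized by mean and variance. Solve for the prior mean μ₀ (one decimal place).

The posterior mean is a precision-weighted average: μ_n = (τ₀μ₀ + τ_data·x̄)/(τ₀+τ_data), with τ₀=1/σ₀² and τ_data=n/σ².
Here τ₀ = 1/65.7 = 0.015221 and τ_data = 17/77.2 = 0.220207, so τ_n = 0.235428.
Rearranging for μ₀: μ₀ = (μ_n·τ_n − τ_data·x̄)/τ₀ = (-7.0371·0.235428 − 0.220207·-7.8) / 0.015221 = 0.060884/0.015221 ≈ 4.0.

μ₀ = 4.0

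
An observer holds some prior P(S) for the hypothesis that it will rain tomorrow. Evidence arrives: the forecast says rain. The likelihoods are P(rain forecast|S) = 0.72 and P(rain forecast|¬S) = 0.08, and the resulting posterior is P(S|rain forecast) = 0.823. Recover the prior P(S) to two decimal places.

In odds form, posterior odds = prior odds × likelihood ratio, so prior odds = posterior odds ÷ LR.
Posterior odds = 0.823/(1−0.823) = 4.6497. LR = 0.72/0.08 = 9.0000.
Prior odds = 4.6497/9.0000 = 0.5166, so P(S) = 0.5166/(1+0.5166) ≈ 0.34.

P(S) = 0.34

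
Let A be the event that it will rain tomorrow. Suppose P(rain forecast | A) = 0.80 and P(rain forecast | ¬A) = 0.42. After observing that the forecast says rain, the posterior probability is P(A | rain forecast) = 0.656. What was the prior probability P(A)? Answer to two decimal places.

P(A) = 0.50

In odds form, posterior odds = prior odds × likelihood ratio, so prior odds = posterior odds ÷ LR.
Posterior odds = 0.656/(1−0.656) = 1.9070. LR = 0.80/0.42 = 1.9048.
Prior odds = 1.9070/1.9048 = 1.0012, so P(A) = 1.0012/(1+1.0012) ≈ 0.50.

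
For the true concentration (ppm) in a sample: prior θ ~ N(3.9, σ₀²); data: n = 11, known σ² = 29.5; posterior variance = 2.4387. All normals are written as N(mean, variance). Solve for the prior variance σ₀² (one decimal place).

σ₀² = 26.9

For the Normal–Normal model with known σ², precisions add: τ_n = τ₀ + n/σ².
So 1/σ₀² = 1/2.4387 − 11/29.5 = 0.410055 − 0.372881 = 0.037174.
Hence σ₀² = 1/0.037174 ≈ 26.9.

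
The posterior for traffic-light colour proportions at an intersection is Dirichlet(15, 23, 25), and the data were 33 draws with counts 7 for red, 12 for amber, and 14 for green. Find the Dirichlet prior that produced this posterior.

Dirichlet(8, 11, 11)

For a Dirichlet(α) prior with multinomial counts c, the posterior is Dirichlet(α + c) componentwise.
Subtract each count from the matching posterior parameter: 15−7=8, 23−12=11, 25−14=11.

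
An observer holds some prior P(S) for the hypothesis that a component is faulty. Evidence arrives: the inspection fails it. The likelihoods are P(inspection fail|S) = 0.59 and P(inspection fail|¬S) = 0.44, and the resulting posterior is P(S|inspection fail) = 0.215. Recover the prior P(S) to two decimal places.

P(S) = 0.17

Bayes' rule in odds form gives O(S|E) = O(S)·[P(E|S)/P(E|¬S)], hence O(S) = O(S|E)/LR.
Posterior odds = 0.215/(1−0.215) = 0.2739. LR = 0.59/0.44 = 1.3409.
Prior odds = 0.2739/1.3409 = 0.2043, so P(S) = 0.2043/(1+0.2043) ≈ 0.17.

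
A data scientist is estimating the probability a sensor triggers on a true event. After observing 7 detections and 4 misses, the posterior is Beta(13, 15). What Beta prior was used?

Beta(6, 11)

Under Beta–binomial conjugacy the posterior parameters are (a+s, b+f).
So a = 13 − 7 = 6 and b = 15 − 4 = 11.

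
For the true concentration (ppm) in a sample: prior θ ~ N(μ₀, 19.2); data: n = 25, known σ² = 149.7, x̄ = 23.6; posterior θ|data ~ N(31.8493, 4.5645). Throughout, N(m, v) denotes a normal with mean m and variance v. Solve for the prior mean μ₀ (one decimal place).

μ₀ = 58.3

With known observation variance, the Normal–Normal posterior has precision τ_n = τ₀ + n/σ² and mean μ_n = (τ₀μ₀ + (n/σ²)x̄)/τ_n.
Here τ₀ = 1/19.2 = 0.052083 and τ_data = 25/149.7 = 0.167001, so τ_n = 0.219084.
Rearranging for μ₀: μ₀ = (μ_n·τ_n − τ_data·x̄)/τ₀ = (31.8493·0.219084 − 0.167001·23.6) / 0.052083 = 3.036448/0.052083 ≈ 58.3.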